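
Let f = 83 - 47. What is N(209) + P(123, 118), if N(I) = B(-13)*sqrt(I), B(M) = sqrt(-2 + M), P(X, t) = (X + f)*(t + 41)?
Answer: 25281 + I*sqrt(3135) ≈ 25281.0 + 55.991*I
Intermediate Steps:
f = 36
P(X, t) = (36 + X)*(41 + t) (P(X, t) = (X + 36)*(t + 41) = (36 + X)*(41 + t))
N(I) = I*sqrt(15)*sqrt(I) (N(I) = sqrt(-2 - 13)*sqrt(I) = sqrt(-15)*sqrt(I) = (I*sqrt(15))*sqrt(I) = I*sqrt(15)*sqrt(I))
N(209) + P(123, 118) = I*sqrt(15)*sqrt(209) + (1476 + 36*118 + 41*123 + 123*118) = I*sqrt(3135) + (1476 + 4248 + 5043 + 14514) = I*sqrt(3135) + 25281 = 25281 + I*sqrt(3135)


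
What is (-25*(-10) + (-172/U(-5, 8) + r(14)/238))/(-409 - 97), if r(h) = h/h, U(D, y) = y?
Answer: -1236/2737 ≈ -0.45159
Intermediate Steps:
r(h) = 1
(-25*(-10) + (-172/U(-5, 8) + r(14)/238))/(-409 - 97) = (-25*(-10) + (-172/8 + 1/238))/(-409 - 97) = (250 + (-172*1/8 + 1*(1/238)))/(-506) = (250 + (-43/2 + 1/238))*(-1/506) = (250 - 2558/119)*(-1/506) = (27192/119)*(-1/506) = -1236/2737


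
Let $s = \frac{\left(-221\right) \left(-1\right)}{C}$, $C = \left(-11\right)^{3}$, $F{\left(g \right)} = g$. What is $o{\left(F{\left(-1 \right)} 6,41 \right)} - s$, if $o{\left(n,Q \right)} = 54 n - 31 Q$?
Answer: $- \frac{2122724}{1331} \approx -1594.8$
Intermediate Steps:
$C = -1331$
$o{\left(n,Q \right)} = - 31 Q + 54 n$
$s = - \frac{221}{1331}$ ($s = \frac{\left(-221\right) \left(-1\right)}{-1331} = 221 \left(- \frac{1}{1331}\right) = - \frac{221}{1331} \approx -0.16604$)
$o{\left(F{\left(-1 \right)} 6,41 \right)} - s = \left(\left(-31\right) 41 + 54 \left(\left(-1\right) 6\right)\right) - - \frac{221}{1331} = \left(-1271 + 54 \left(-6\right)\right) + \frac{221}{1331} = \left(-1271 - 324\right) + \frac{221}{1331} = -1595 + \frac{221}{1331} = - \frac{2122724}{1331}$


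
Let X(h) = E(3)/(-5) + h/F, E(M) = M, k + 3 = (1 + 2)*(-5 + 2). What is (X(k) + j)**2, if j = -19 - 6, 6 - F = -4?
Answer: 17956/25 ≈ 718.24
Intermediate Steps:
F = 10 (F = 6 - 1*(-4) = 6 + 4 = 10)
k = -12 (k = -3 + (1 + 2)*(-5 + 2) = -3 + 3*(-3) = -3 - 9 = -12)
j = -25
X(h) = -3/5 + h/10 (X(h) = 3/(-5) + h/10 = 3*(-1/5) + h*(1/10) = -3/5 + h/10)
(X(k) + j)**2 = ((-3/5 + (1/10)*(-12)) - 25)**2 = ((-3/5 - 6/5) - 25)**2 = (-9/5 - 25)**2 = (-134/5)**2 = 17956/25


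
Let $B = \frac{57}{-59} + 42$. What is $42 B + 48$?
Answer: $\frac{104514}{59} \approx 1771.4$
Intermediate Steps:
$B = \frac{2421}{59}$ ($B = 57 \left(- \frac{1}{59}\right) + 42 = - \frac{57}{59} + 42 = \frac{2421}{59} \approx 41.034$)
$42 B + 48 = 42 \cdot \frac{2421}{59} + 48 = \frac{101682}{59} + 48 = \frac{104514}{59}$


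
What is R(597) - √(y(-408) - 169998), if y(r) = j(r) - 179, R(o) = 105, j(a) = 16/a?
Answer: 105 - I*√442630479/51 ≈ 105.0 - 412.53*I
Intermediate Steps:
y(r) = -179 + 16/r (y(r) = 16/r - 179 = -179 + 16/r)
R(597) - √(y(-408) - 169998) = 105 - √((-179 + 16/(-408)) - 169998) = 105 - √((-179 + 16*(-1/408)) - 169998) = 105 - √((-179 - 2/51) - 169998) = 105 - √(-9131/51 - 169998) = 105 - √(-8679029/51) = 105 - I*√442630479/51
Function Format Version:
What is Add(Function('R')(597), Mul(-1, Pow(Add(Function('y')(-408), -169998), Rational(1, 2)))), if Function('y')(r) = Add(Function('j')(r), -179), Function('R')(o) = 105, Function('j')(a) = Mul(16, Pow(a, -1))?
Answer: Add(105, Mul(Rational(-1, 51), I, Pow(442630479, Rational(1, 2)))) ≈ Add(105.00, Mul(-412.53, I))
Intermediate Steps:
Function('y')(r) = Add(-179, Mul(16, Pow(r, -1))) (Function('y')(r) = Add(Mul(16, Pow(r, -1)), -179) = Add(-179, Mul(16, Pow(r, -1))))
Add(Function('R')(597), Mul(-1, Pow(Add(Function('y')(-408), -169998), Rational(1, 2)))) = Add(105, Mul(-1, Pow(Add(Add(-179, Mul(16, Pow(-408, -1))), -169998), Rational(1, 2)))) = Add(105, Mul(-1, Pow(Add(Add(-179, Mul(16, Rational(-1, 408))), -169998), Rational(1, 2)))) = Add(105, Mul(-1, Pow(Add(Add(-179, Rational(-2, 51)), -169998), Rational(1, 2)))) = Add(105, Mul(-1, Pow(Add(Rational(-9131, 51), -169998), Rational(1, 2)))) = Add(105, Mul(-1, Pow(Rational(-8679029, 51), Rational(1, 2)))) = Add(105, Mul(-1, Mul(Rational(1, 51), I, Pow(442630479, Rational(1, 2))))) = Add(105, Mul(Rational(-1, 51), I, Pow(442630479, Rational(1, 2))))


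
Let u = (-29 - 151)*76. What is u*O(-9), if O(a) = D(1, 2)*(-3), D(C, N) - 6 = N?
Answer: 328320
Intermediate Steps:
D(C, N) = 6 + N
O(a) = -24 (O(a) = (6 + 2)*(-3) = 8*(-3) = -24)
u = -13680 (u = -180*76 = -13680)
u*O(-9) = -13680*(-24) = 328320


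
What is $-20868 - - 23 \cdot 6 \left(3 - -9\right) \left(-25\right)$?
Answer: $-62268$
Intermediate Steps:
$-20868 - - 23 \cdot 6 \left(3 - -9\right) \left(-25\right) = -20868 - - 23 \cdot 6 \left(3 + 9\right) \left(-25\right) = -20868 - - 23 \cdot 6 \cdot 12 \left(-25\right) = -20868 - \left(-23\right) 72 \left(-25\right) = -20868 - \left(-1656\right) \left(-25\right) = -20868 - 41400 = -62268$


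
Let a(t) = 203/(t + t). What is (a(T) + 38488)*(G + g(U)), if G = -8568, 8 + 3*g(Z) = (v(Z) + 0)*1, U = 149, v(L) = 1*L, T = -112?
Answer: -10494352827/32 ≈ -3.2795e+8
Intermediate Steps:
v(L) = L
g(Z) = -8/3 + Z/3 (g(Z) = -8/3 + ((Z + 0)*1)/3 = -8/3 + (Z*1)/3 = -8/3 + Z/3)
a(t) = 203/(2*t) (a(t) = 203/((2*t)) = 203*(1/(2*t)) = 203/(2*t))
(a(T) + 38488)*(G + g(U)) = ((203/2)/(-112) + 38488)*(-8568 + (-8/3 + (1/3)*149)) = ((203/2)*(-1/112) + 38488)*(-8568 + (-8/3 + 149/3)) = (-29/32 + 38488)*(-8568 + 47) = (1231587/32)*(-8521) = -10494352827/32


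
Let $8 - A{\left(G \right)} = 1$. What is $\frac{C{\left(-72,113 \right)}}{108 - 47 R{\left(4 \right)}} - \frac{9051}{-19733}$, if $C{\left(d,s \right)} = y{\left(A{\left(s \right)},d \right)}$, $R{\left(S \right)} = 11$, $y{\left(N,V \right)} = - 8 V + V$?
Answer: $- \frac{891939}{1152971} \approx -0.7736$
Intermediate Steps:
$A{\left(G \right)} = 7$ ($A{\left(G \right)} = 8 - 1 = 7$)
$y{\left(N,V \right)} = - 7 V$
$C{\left(d,s \right)} = - 7 d$
$\frac{C{\left(-72,113 \right)}}{108 - 47 R{\left(4 \right)}} - \frac{9051}{-19733} = \frac{\left(-7\right) \left(-72\right)}{108 - 517} - \frac{9051}{-19733} = \frac{504}{108 - 517} - - \frac{1293}{2819} = \frac{504}{-409} + \frac{1293}{2819} = 504 \left(- \frac{1}{409}\right) + \frac{1293}{2819} = - \frac{504}{409} + \frac{1293}{2819} = - \frac{891939}{1152971}$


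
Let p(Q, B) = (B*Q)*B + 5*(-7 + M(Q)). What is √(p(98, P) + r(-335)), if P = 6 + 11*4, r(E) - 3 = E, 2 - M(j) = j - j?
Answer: √244643 ≈ 494.61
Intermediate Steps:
M(j) = 2 (M(j) = 2 - (j - j) = 2 - 1*0 = 2 + 0 = 2)
r(E) = 3 + E
P = 50 (P = 6 + 44 = 50)
p(Q, B) = -25 + Q*B² (p(Q, B) = (B*Q)*B + 5*(-7 + 2) = Q*B² + 5*(-5) = Q*B² - 25 = -25 + Q*B²)
√(p(98, P) + r(-335)) = √((-25 + 98*50²) + (3 - 335)) = √((-25 + 98*2500) - 332) = √((-25 + 245000) - 332) = √(244975 - 332) = √244643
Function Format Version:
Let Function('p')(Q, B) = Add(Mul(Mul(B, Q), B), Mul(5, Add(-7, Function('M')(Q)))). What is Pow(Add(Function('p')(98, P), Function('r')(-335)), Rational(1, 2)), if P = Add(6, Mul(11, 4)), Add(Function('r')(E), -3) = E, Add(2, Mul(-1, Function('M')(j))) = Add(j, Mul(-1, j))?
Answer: Pow(244643, Rational(1, 2)) ≈ 494.61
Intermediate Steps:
Function('M')(j) = 2 (Function('M')(j) = Add(2, Mul(-1, Add(j, Mul(-1, j)))) = Add(2, Mul(-1, 0)) = Add(2, 0) = 2)
Function('r')(E) = Add(3, E)
P = 50 (P = Add(6, 44) = 50)
Function('p')(Q, B) = Add(-25, Mul(Q, Pow(B, 2))) (Function('p')(Q, B) = Add(Mul(Mul(B, Q), B), Mul(5, Add(-7, 2))) = Add(Mul(Q, Pow(B, 2)), Mul(5, -5)) = Add(Mul(Q, Pow(B, 2)), -25) = Add(-25, Mul(Q, Pow(B, 2))))
Pow(Add(Function('p')(98, P), Function('r')(-335)), Rational(1, 2)) = Pow(Add(Add(-25, Mul(98, Pow(50, 2))), Add(3, -335)), Rational(1, 2)) = Pow(Add(Add(-25, Mul(98, 2500)), -332), Rational(1, 2)) = Pow(Add(Add(-25, 245000), -332), Rational(1, 2)) = Pow(Add(244975, -332), Rational(1, 2)) = Pow(244643, Rational(1, 2))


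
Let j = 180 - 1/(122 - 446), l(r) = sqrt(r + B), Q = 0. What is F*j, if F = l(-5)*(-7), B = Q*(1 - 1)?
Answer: -408247*I*sqrt(5)/324 ≈ -2817.5*I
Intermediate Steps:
B = 0 (B = 0*(1 - 1) = 0*0 = 0)
l(r) = sqrt(r) (l(r) = sqrt(r + 0) = sqrt(r))
F = -7*I*sqrt(5) (F = sqrt(-5)*(-7) = (I*sqrt(5))*(-7) = -7*I*sqrt(5) ≈ -15.652*I)
j = 58321/324 (j = 180 - 1/(-324) = 180 - 1*(-1/324) = 180 + 1/324 = 58321/324 ≈ 180.00)
F*j = -7*I*sqrt(5)*(58321/324) = -408247*I*sqrt(5)/324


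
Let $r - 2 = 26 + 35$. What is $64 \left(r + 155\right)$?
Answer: $13952$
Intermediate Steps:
$r = 63$ ($r = 2 + \left(26 + 35\right) = 2 + 61 = 63$)
$64 \left(r + 155\right) = 64 \left(63 + 155\right) = 64 \cdot 218 = 13952$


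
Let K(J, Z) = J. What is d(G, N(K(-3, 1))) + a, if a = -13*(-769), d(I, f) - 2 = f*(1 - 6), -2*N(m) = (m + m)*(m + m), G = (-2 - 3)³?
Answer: 10089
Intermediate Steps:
G = -125 (G = (-5)³ = -125)
N(m) = -2*m² (N(m) = -(m + m)*(m + m)/2 = -2*m*2*m/2 = -2*m²)
d(I, f) = 2 - 5*f (d(I, f) = 2 + f*(1 - 6) = 2 + f*(-5) = 2 - 5*f)
a = 9997
d(G, N(K(-3, 1))) + a = (2 - (-10)*(-3)²) + 9997 = (2 - (-10)*9) + 9997 = (2 - 5*(-18)) + 9997 = (2 + 90) + 9997 = 92 + 9997 = 10089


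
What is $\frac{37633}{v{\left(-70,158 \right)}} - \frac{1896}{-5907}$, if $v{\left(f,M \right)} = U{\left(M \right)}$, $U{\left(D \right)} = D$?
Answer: $\frac{74199233}{311102} \approx 238.5$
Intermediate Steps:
$v{\left(f,M \right)} = M$
$\frac{37633}{v{\left(-70,158 \right)}} - \frac{1896}{-5907} = \frac{37633}{158} - \frac{1896}{-5907} = 37633 \cdot \frac{1}{158} - - \frac{632}{1969} = \frac{37633}{158} + \frac{632}{1969} = \frac{74199233}{311102}$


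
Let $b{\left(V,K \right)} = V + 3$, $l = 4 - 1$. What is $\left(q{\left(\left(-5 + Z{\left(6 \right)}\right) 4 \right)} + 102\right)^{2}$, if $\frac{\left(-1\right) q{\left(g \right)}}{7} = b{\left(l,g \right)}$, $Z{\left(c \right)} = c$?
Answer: $3600$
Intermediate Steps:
$l = 3$ ($l = 4 - 1 = 3$)
$b{\left(V,K \right)} = 3 + V$
$q{\left(g \right)} = -42$ ($q{\left(g \right)} = - 7 \left(3 + 3\right) = \left(-7\right) 6 = -42$)
$\left(q{\left(\left(-5 + Z{\left(6 \right)}\right) 4 \right)} + 102\right)^{2} = \left(-42 + 102\right)^{2} = 60^{2} = 3600$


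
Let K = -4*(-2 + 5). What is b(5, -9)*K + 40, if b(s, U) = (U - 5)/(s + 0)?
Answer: 368/5 ≈ 73.600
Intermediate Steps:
K = -12 (K = -4*3 = -12)
b(s, U) = (-5 + U)/s
b(5, -9)*K + 40 = ((-5 - 9)/5)*(-12) + 40 = ((1/5)*(-14))*(-12) + 40 = -14/5*(-12) + 40 = 168/5 + 40 = 368/5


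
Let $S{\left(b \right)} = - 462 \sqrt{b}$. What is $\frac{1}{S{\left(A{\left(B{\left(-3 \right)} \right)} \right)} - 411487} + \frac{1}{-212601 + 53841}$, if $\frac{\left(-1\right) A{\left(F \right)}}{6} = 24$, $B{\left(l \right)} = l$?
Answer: $- \frac{9387198529}{1075454764031592} + \frac{5544 i}{169352287105} \approx -8.7286 \cdot 10^{-6} + 3.2736 \cdot 10^{-8} i$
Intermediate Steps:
$A{\left(F \right)} = -144$ ($A{\left(F \right)} = \left(-6\right) 24 = -144$)
$\frac{1}{S{\left(A{\left(B{\left(-3 \right)} \right)} \right)} - 411487} + \frac{1}{-212601 + 53841} = \frac{1}{- 462 \sqrt{-144} - 411487} + \frac{1}{-212601 + 53841} = \frac{1}{- 462 \cdot 12 i - 411487} + \frac{1}{-158760} = \frac{1}{- 5544 i - 411487} - \frac{1}{158760} = \frac{1}{-411487 - 5544 i} - \frac{1}{158760} = \frac{-411487 + 5544 i}{169352287105} - \frac{1}{158760} = - \frac{1}{158760} + \frac{-411487 + 5544 i}{169352287105}$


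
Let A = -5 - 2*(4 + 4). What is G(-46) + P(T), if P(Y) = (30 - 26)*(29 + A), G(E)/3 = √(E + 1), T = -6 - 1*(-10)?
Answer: 32 + 9*I*√5 ≈ 32.0 + 20.125*I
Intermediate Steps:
T = 4 (T = -6 + 10 = 4)
A = -21 (A = -5 - 2*8 = -5 - 16 = -21)
G(E) = 3*√(1 + E) (G(E) = 3*√(E + 1) = 3*√(1 + E))
P(Y) = 32 (P(Y) = (30 - 26)*(29 - 21) = 4*8 = 32)
G(-46) + P(T) = 3*√(1 - 46) + 32 = 3*√(-45) + 32 = 3*(3*I*√5) + 32 = 9*I*√5 + 32 = 32 + 9*I*√5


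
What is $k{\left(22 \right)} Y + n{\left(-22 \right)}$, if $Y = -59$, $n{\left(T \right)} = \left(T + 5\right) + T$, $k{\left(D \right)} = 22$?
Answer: $-1337$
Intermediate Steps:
$n{\left(T \right)} = 5 + 2 T$ ($n{\left(T \right)} = \left(5 + T\right) + T = 5 + 2 T$)
$k{\left(22 \right)} Y + n{\left(-22 \right)} = 22 \left(-59\right) + \left(5 + 2 \left(-22\right)\right) = -1298 + \left(5 - 44\right) = -1298 - 39 = -1337$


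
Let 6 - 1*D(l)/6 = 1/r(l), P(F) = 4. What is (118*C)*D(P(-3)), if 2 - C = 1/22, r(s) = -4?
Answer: 190275/22 ≈ 8648.9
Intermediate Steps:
C = 43/22 (C = 2 - 1/22 = 43/22 ≈ 1.9545)
D(l) = 75/2 (D(l) = 36 - 6/(-4) = 36 - 6*(-1/4) = 36 + 3/2 = 75/2)
(118*C)*D(P(-3)) = (118*(43/22))*(75/2) = (2537/11)*(75/2) = 190275/22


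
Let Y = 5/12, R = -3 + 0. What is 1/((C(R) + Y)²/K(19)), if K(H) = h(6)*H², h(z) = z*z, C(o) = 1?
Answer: 1871424/289 ≈ 6475.5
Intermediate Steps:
R = -3
h(z) = z²
K(H) = 36*H² (K(H) = 6²*H² = 36*H²)
Y = 5/12 (Y = 5*(1/12) = 5/12 ≈ 0.41667)
1/((C(R) + Y)²/K(19)) = 1/((1 + 5/12)²/((36*19²))) = 1/((17/12)²/((36*361))) = 1/((289/144)/12996) = 1/((289/144)*(1/12996)) = 1/(289/1871424) = 1871424/289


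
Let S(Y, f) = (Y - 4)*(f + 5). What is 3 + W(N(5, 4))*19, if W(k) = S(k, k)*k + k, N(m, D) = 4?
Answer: 79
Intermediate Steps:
S(Y, f) = (-4 + Y)*(5 + f)
W(k) = k + k*(-20 + k + k²) (W(k) = (-20 - 4*k + 5*k + k*k)*k + k = (-20 - 4*k + 5*k + k²)*k + k = (-20 + k + k²)*k + k = k*(-20 + k + k²) + k = k + k*(-20 + k + k²))
3 + W(N(5, 4))*19 = 3 + (4*(-19 + 4 + 4²))*19 = 3 + (4*(-19 + 4 + 16))*19 = 3 + (4*1)*19 = 3 + 4*19 = 3 + 76 = 79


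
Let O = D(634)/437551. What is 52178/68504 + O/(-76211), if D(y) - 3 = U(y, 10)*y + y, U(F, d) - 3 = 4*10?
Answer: 869968036923681/1142174017087772 ≈ 0.76168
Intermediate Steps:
U(F, d) = 43 (U(F, d) = 3 + 4*10 = 3 + 40 = 43)
D(y) = 3 + 44*y (D(y) = 3 + (43*y + y) = 3 + 44*y)
O = 27899/437551 (O = (3 + 44*634)/437551 = (3 + 27896)*(1/437551) = 27899*(1/437551) = 27899/437551 ≈ 0.063762)
52178/68504 + O/(-76211) = 52178/68504 + (27899/437551)/(-76211) = 52178*(1/68504) + (27899/437551)*(-1/76211) = 26089/34252 - 27899/33346199261 = 869968036923681/1142174017087772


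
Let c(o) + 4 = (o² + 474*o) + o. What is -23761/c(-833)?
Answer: -23761/298210 ≈ -0.079679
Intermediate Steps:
c(o) = -4 + o² + 475*o (c(o) = -4 + ((o² + 474*o) + o) = -4 + (o² + 475*o) = -4 + o² + 475*o)
-23761/c(-833) = -23761/(-4 + (-833)² + 475*(-833)) = -23761/(-4 + 693889 - 395675) = -23761/298210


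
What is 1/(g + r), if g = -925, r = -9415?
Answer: -1/10340 ≈ -9.6712e-5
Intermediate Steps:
1/(g + r) = 1/(-925 - 9415) = 1/(-10340) = -1/10340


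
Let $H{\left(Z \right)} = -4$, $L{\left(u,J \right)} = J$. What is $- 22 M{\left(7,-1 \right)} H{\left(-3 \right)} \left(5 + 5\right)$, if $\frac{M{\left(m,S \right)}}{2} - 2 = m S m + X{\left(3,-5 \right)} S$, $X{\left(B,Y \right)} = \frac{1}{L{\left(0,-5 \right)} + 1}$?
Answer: $-82280$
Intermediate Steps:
$X{\left(B,Y \right)} = - \frac{1}{4}$ ($X{\left(B,Y \right)} = \frac{1}{-5 + 1} = \frac{1}{-4} = - \frac{1}{4}$)
$M{\left(m,S \right)} = 4 - \frac{S}{2} + 2 S m^{2}$ ($M{\left(m,S \right)} = 4 + 2 \left(m S m - \frac{S}{4}\right) = 4 + 2 \left(S m m - \frac{S}{4}\right) = 4 + 2 \left(S m^{2} - \frac{S}{4}\right) = 4 + 2 \left(- \frac{S}{4} + S m^{2}\right) = 4 + \left(- \frac{S}{2} + 2 S m^{2}\right) = 4 - \frac{S}{2} + 2 S m^{2}$)
$- 22 M{\left(7,-1 \right)} H{\left(-3 \right)} \left(5 + 5\right) = - 22 \left(4 - - \frac{1}{2} + 2 \left(-1\right) 7^{2}\right) \left(- 4 \left(5 + 5\right)\right) = - 22 \left(4 + \frac{1}{2} + 2 \left(-1\right) 49\right) \left(\left(-4\right) 10\right) = - 22 \left(4 + \frac{1}{2} - 98\right) \left(-40\right) = \left(-22\right) \left(- \frac{187}{2}\right) \left(-40\right) = 2057 \left(-40\right) = -82280$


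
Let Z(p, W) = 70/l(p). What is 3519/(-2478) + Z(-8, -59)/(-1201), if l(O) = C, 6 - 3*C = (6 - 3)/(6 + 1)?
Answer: -18718789/12896338 ≈ -1.4515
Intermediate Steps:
C = 13/7 (C = 2 - (6 - 3)/(3*(6 + 1)) = 2 - 1/7 = 2 - ⅓*3/7 = 2 - ⅐ = 13/7 ≈ 1.8571)
l(O) = 13/7
Z(p, W) = 490/13 (Z(p, W) = 70/(13/7) = 70*(7/13) = 490/13)
3519/(-2478) + Z(-8, -59)/(-1201) = 3519/(-2478) + (490/13)/(-1201) = 3519*(-1/2478) + (490/13)*(-1/1201) = -1173/826 - 490/15613 = -18718789/12896338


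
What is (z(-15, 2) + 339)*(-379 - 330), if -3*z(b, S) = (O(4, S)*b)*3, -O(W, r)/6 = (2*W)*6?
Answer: 2822529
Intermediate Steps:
O(W, r) = -72*W (O(W, r) = -6*2*W*6 = -72*W)
z(b, S) = 288*b (z(b, S) = -(-72*4)*b*3/3 = -(-288*b)*3/3 = -(-288)*b = 288*b)
(z(-15, 2) + 339)*(-379 - 330) = (288*(-15) + 339)*(-379 - 330) = (-4320 + 339)*(-709) = -3981*(-709) = 2822529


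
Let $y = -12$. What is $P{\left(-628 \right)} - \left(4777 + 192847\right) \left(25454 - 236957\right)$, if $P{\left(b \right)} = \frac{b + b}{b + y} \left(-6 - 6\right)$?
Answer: $\frac{835961376969}{20} \approx 4.1798 \cdot 10^{10}$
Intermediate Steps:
$P{\left(b \right)} = - \frac{24 b}{-12 + b}$ ($P{\left(b \right)} = \frac{b + b}{b - 12} \left(-6 - 6\right) = \frac{2 b}{-12 + b} \left(-12\right) = - \frac{24 b}{-12 + b}$)
$P{\left(-628 \right)} - \left(4777 + 192847\right) \left(25454 - 236957\right) = \left(-24\right) \left(-628\right) \frac{1}{-12 - 628} - \left(4777 + 192847\right) \left(25454 - 236957\right) = \left(-24\right) \left(-628\right) \frac{1}{-640} - 197624 \left(-211503\right) = \left(-24\right) \left(-628\right) \left(- \frac{1}{640}\right) - -41798068872 = - \frac{471}{20} + 41798068872 = \frac{835961376969}{20}$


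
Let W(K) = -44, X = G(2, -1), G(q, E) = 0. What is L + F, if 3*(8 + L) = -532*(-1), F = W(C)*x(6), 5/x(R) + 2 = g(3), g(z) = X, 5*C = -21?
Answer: 838/3 ≈ 279.33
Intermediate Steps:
X = 0
C = -21/5 (C = (1/5)*(-21) = -21/5 ≈ -4.2000)
g(z) = 0
x(R) = -5/2 (x(R) = 5/(-2 + 0) = 5/(-2) = 5*(-1/2) = -5/2)
F = 110 (F = -44*(-5/2) = 110)
L = 508/3 (L = -8 + (-532*(-1))/3 = -8 + (1/3)*532 = -8 + 532/3 = 508/3 ≈ 169.33)
L + F = 508/3 + 110 = 838/3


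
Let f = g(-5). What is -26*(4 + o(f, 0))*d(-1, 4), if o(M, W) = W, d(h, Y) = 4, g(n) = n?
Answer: -416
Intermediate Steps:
f = -5
-26*(4 + o(f, 0))*d(-1, 4) = -26*(4 + 0)*4 = -104*4 = -26*16 = -416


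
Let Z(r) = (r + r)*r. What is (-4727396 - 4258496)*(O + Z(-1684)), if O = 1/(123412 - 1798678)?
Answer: -42690293767512891886/837633 ≈ -5.0965e+13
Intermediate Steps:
O = -1/1675266 (O = 1/(-1675266) = -1/1675266 ≈ -5.9692e-7)
Z(r) = 2*r**2 (Z(r) = (2*r)*r = 2*r**2)
(-4727396 - 4258496)*(O + Z(-1684)) = (-4727396 - 4258496)*(-1/1675266 + 2*(-1684)**2) = -8985892*(-1/1675266 + 2*2835856) = -8985892*(-1/1675266 + 5671712) = -8985892*9501626275391/1675266 = -42690293767512891886/837633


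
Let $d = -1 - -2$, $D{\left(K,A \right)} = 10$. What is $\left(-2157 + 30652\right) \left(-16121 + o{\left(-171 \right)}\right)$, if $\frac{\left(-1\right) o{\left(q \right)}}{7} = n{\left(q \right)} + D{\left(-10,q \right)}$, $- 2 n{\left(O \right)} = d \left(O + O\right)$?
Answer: $-495471060$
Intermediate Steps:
$d = 1$ ($d = -1 + 2 = 1$)
$n{\left(O \right)} = - O$ ($n{\left(O \right)} = - \frac{1 \left(O + O\right)}{2} = - \frac{1 \cdot 2 O}{2} = - \frac{2 O}{2} = - O$)
$o{\left(q \right)} = -70 + 7 q$ ($o{\left(q \right)} = - 7 \left(- q + 10\right) = - 7 \left(10 - q\right) = -70 + 7 q$)
$\left(-2157 + 30652\right) \left(-16121 + o{\left(-171 \right)}\right) = \left(-2157 + 30652\right) \left(-16121 + \left(-70 + 7 \left(-171\right)\right)\right) = 28495 \left(-16121 - 1267\right) = 28495 \left(-17388\right) = -495471060$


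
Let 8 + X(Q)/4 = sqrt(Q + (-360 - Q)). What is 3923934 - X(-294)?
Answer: 3923966 - 24*I*sqrt(10) ≈ 3.924e+6 - 75.895*I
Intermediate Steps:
X(Q) = -32 + 24*I*sqrt(10) (X(Q) = -32 + 4*sqrt(Q + (-360 - Q)) = -32 + 4*sqrt(-360) = -32 + 4*(6*I*sqrt(10)) = -32 + 24*I*sqrt(10))
3923934 - X(-294) = 3923934 - (-32 + 24*I*sqrt(10)) = 3923934 + (32 - 24*I*sqrt(10)) = 3923966 - 24*I*sqrt(10)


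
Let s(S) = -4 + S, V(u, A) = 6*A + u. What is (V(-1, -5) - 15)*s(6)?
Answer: -92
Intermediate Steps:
V(u, A) = u + 6*A
(V(-1, -5) - 15)*s(6) = ((-1 + 6*(-5)) - 15)*(-4 + 6) = ((-1 - 30) - 15)*2 = (-31 - 15)*2 = -46*2 = -92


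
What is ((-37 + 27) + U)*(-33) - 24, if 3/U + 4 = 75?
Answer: 21627/71 ≈ 304.61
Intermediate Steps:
U = 3/71 (U = 3/(-4 + 75) = 3/71 ≈ 0.042253)
((-37 + 27) + U)*(-33) - 24 = ((-37 + 27) + 3/71)*(-33) - 24 = (-10 + 3/71)*(-33) - 24 = -707/71*(-33) - 24 = 23331/71 - 24 = 21627/71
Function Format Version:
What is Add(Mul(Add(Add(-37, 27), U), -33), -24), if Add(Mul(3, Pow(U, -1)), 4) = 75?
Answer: Rational(21627, 71) ≈ 304.61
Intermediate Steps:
U = Rational(3, 71) (U = Mul(3, Pow(Add(-4, 75), -1)) = Mul(3, Pow(71, -1)) = Mul(3, Rational(1, 71)) = Rational(3, 71) ≈ 0.042253)
Add(Mul(Add(Add(-37, 27), U), -33), -24) = Add(Mul(Add(Add(-37, 27), Rational(3, 71)), -33), -24) = Add(Mul(Add(-10, Rational(3, 71)), -33), -24) = Add(Mul(Rational(-707, 71), -33), -24) = Add(Rational(23331, 71), -24) = Rational(21627, 71)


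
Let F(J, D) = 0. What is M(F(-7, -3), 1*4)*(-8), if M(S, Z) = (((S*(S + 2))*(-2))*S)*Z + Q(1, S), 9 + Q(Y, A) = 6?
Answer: 24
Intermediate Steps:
Q(Y, A) = -3 (Q(Y, A) = -9 + 6 = -3)
M(S, Z) = -3 - 2*Z*S²*(2 + S) (M(S, Z) = (((S*(S + 2))*(-2))*S)*Z - 3 = (((S*(2 + S))*(-2))*S)*Z - 3 = ((-2*S*(2 + S))*S)*Z - 3 = (-2*S²*(2 + S))*Z - 3 = -2*Z*S²*(2 + S) - 3 = -3 - 2*Z*S²*(2 + S))
M(F(-7, -3), 1*4)*(-8) = (-3 - 4*1*4*0² - 2*1*4*0³)*(-8) = (-3 - 4*4*0 - 2*4*0)*(-8) = (-3 + 0 + 0)*(-8) = -3*(-8) = 24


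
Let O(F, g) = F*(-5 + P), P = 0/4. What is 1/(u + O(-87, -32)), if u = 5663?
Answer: 1/6098 ≈ 0.00016399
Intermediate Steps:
P = 0 (P = 0*(¼) = 0)
O(F, g) = -5*F (O(F, g) = F*(-5 + 0) = F*(-5) = -5*F)
1/(u + O(-87, -32)) = 1/(5663 - 5*(-87)) = 1/(5663 + 435) = 1/6098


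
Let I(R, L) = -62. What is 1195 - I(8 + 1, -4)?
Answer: 1257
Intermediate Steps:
1195 - I(8 + 1, -4) = 1195 - 1*(-62) = 1195 + 62 = 1257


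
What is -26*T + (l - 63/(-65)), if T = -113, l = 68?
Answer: 195453/65 ≈ 3007.0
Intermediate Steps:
-26*T + (l - 63/(-65)) = -26*(-113) + (68 - 63/(-65)) = 2938 + (68 - 63*(-1/65)) = 2938 + (68 + 63/65) = 2938 + 4483/65 = 195453/65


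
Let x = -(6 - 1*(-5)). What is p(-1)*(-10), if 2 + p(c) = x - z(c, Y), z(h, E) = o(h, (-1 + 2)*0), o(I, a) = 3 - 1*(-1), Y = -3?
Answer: 170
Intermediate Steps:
o(I, a) = 4 (o(I, a) = 3 + 1 = 4)
z(h, E) = 4
x = -11 (x = -(6 + 5) = -1*11 = -11)
p(c) = -17 (p(c) = -2 + (-11 - 1*4) = -2 + (-11 - 4) = -2 - 15 = -17)
p(-1)*(-10) = -17*(-10) = 170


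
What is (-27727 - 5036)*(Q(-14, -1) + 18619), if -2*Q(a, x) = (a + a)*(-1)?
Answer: -609555615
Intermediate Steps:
Q(a, x) = a (Q(a, x) = -(a + a)*(-1)/2 = -2*a*(-1)/2 = -(-1)*a = a)
(-27727 - 5036)*(Q(-14, -1) + 18619) = (-27727 - 5036)*(-14 + 18619) = -32763*18605 = -609555615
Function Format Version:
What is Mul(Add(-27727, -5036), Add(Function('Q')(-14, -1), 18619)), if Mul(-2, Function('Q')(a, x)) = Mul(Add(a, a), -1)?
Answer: -609555615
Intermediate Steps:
Function('Q')(a, x) = a (Function('Q')(a, x) = Mul(Rational(-1, 2), Mul(Add(a, a), -1)) = Mul(Rational(-1, 2), Mul(Mul(2, a), -1)) = Mul(Rational(-1, 2), Mul(-2, a)) = a)
Mul(Add(-27727, -5036), Add(Function('Q')(-14, -1), 18619)) = Mul(Add(-27727, -5036), Add(-14, 18619)) = Mul(-32763, 18605) = -609555615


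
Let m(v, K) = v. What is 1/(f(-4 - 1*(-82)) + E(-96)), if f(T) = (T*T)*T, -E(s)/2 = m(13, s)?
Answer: 1/474526 ≈ 2.1074e-6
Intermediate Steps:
E(s) = -26 (E(s) = -2*13 = -26)
f(T) = T**3 (f(T) = T**2*T = T**3)
1/(f(-4 - 1*(-82)) + E(-96)) = 1/((-4 - 1*(-82))**3 - 26) = 1/((-4 + 82)**3 - 26) = 1/(78**3 - 26) = 1/(474552 - 26) = 1/474526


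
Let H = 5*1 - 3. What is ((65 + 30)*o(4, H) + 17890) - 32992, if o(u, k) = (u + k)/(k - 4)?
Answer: -15387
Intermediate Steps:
H = 2 (H = 5 - 3 = 2)
o(u, k) = (k + u)/(-4 + k)
((65 + 30)*o(4, H) + 17890) - 32992 = ((65 + 30)*((2 + 4)/(-4 + 2)) + 17890) - 32992 = (95*(6/(-2)) + 17890) - 32992 = (95*(-1/2*6) + 17890) - 32992 = (95*(-3) + 17890) - 32992 = (-285 + 17890) - 32992 = 17605 - 32992 = -15387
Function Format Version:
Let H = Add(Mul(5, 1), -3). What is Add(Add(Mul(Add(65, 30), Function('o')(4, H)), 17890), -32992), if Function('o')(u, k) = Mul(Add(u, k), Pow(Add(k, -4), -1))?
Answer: -15387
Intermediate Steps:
H = 2 (H = Add(5, -3) = 2)
Function('o')(u, k) = Mul(Pow(Add(-4, k), -1), Add(k, u)) (Function('o')(u, k) = Mul(Add(k, u), Pow(Add(-4, k), -1)) = Mul(Pow(Add(-4, k), -1), Add(k, u)))
Add(Add(Mul(Add(65, 30), Function('o')(4, H)), 17890), -32992) = Add(Add(Mul(Add(65, 30), Mul(Pow(Add(-4, 2), -1), Add(2, 4))), 17890), -32992) = Add(Add(Mul(95, Mul(Pow(-2, -1), 6)), 17890), -32992) = Add(Add(Mul(95, Mul(Rational(-1, 2), 6)), 17890), -32992) = Add(Add(Mul(95, -3), 17890), -32992) = Add(Add(-285, 17890), -32992) = Add(17605, -32992) = -15387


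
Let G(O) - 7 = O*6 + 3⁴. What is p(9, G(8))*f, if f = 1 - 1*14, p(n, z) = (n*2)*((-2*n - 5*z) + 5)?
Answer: 162162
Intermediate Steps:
G(O) = 88 + 6*O (G(O) = 7 + (O*6 + 3⁴) = 7 + (6*O + 81) = 7 + (81 + 6*O) = 88 + 6*O)
p(n, z) = 2*n*(5 - 5*z - 2*n) (p(n, z) = (2*n)*((-5*z - 2*n) + 5) = (2*n)*(5 - 5*z - 2*n) = 2*n*(5 - 5*z - 2*n))
f = -13 (f = 1 - 14 = -13)
p(9, G(8))*f = (2*9*(5 - 5*(88 + 6*8) - 2*9))*(-13) = (2*9*(5 - 5*(88 + 48) - 18))*(-13) = (2*9*(5 - 5*136 - 18))*(-13) = (2*9*(5 - 680 - 18))*(-13) = (2*9*(-693))*(-13) = -12474*(-13) = 162162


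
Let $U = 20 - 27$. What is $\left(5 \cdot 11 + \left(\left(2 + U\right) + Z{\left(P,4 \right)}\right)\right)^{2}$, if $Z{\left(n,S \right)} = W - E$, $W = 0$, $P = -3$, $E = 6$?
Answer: $1936$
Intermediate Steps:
$Z{\left(n,S \right)} = -6$ ($Z{\left(n,S \right)} = 0 - 6 = -6$)
$U = -7$ ($U = 20 - 27 = -7$)
$\left(5 \cdot 11 + \left(\left(2 + U\right) + Z{\left(P,4 \right)}\right)\right)^{2} = \left(5 \cdot 11 + \left(\left(2 - 7\right) - 6\right)\right)^{2} = \left(55 - 11\right)^{2} = 44^{2} = 1936$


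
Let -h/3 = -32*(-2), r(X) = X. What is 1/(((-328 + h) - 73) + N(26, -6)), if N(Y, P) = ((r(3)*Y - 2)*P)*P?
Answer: 1/2143 ≈ 0.00046664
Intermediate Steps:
h = -192 (h = -(-96)*(-2) = -3*64 = -192)
N(Y, P) = P²*(-2 + 3*Y) (N(Y, P) = ((3*Y - 2)*P)*P = ((-2 + 3*Y)*P)*P = (P*(-2 + 3*Y))*P = P²*(-2 + 3*Y))
1/(((-328 + h) - 73) + N(26, -6)) = 1/(((-328 - 192) - 73) + (-6)²*(-2 + 3*26)) = 1/((-520 - 73) + 36*(-2 + 78)) = 1/(-593 + 36*76) = 1/(-593 + 2736) = 1/2143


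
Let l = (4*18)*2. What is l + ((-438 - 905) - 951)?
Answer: -2150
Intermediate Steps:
l = 144 (l = 72*2 = 144)
l + ((-438 - 905) - 951) = 144 + ((-438 - 905) - 951) = 144 + (-1343 - 951) = 144 - 2294 = -2150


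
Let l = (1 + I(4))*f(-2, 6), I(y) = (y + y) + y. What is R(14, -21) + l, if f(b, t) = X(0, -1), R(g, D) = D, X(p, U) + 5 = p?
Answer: -86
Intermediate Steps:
X(p, U) = -5 + p
f(b, t) = -5 (f(b, t) = -5 + 0 = -5)
I(y) = 3*y (I(y) = 2*y + y = 3*y)
l = -65 (l = (1 + 3*4)*(-5) = (1 + 12)*(-5) = 13*(-5) = -65)
R(14, -21) + l = -21 - 65 = -86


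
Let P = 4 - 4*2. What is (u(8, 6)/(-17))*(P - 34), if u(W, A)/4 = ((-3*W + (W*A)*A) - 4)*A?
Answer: 237120/17 ≈ 13948.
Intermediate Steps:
u(W, A) = 4*A*(-4 - 3*W + W*A²) (u(W, A) = 4*(((-3*W + (W*A)*A) - 4)*A) = 4*(((-3*W + (A*W)*A) - 4)*A) = 4*(((-3*W + W*A²) - 4)*A) = 4*((-4 - 3*W + W*A²)*A) = 4*(A*(-4 - 3*W + W*A²)) = 4*A*(-4 - 3*W + W*A²))
P = -4 (P = 4 - 8 = -4)
(u(8, 6)/(-17))*(P - 34) = ((4*6*(-4 - 3*8 + 8*6²))/(-17))*(-4 - 34) = ((4*6*(-4 - 24 + 8*36))*(-1/17))*(-38) = ((4*6*(-4 - 24 + 288))*(-1/17))*(-38) = ((4*6*260)*(-1/17))*(-38) = (6240*(-1/17))*(-38) = -6240/17*(-38) = 237120/17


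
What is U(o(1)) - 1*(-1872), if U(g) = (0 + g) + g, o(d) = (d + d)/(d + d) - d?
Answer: 1872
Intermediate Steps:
o(d) = 1 - d (o(d) = (2*d)/((2*d)) - d = (2*d)*(1/(2*d)) - d = 1 - d)
U(g) = 2*g (U(g) = g + g = 2*g)
U(o(1)) - 1*(-1872) = 2*(1 - 1*1) - 1*(-1872) = 2*(1 - 1) + 1872 = 2*0 + 1872 = 0 + 1872 = 1872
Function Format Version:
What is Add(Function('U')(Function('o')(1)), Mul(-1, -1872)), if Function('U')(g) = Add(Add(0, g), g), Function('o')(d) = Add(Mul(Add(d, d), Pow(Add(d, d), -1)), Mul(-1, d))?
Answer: 1872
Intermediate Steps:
Function('o')(d) = Add(1, Mul(-1, d)) (Function('o')(d) = Add(Mul(Mul(2, d), Pow(Mul(2, d), -1)), Mul(-1, d)) = Add(Mul(Mul(2, d), Mul(Rational(1, 2), Pow(d, -1))), Mul(-1, d)) = Add(1, Mul(-1, d)))
Function('U')(g) = Mul(2, g) (Function('U')(g) = Add(g, g) = Mul(2, g))
Add(Function('U')(Function('o')(1)), Mul(-1, -1872)) = Add(Mul(2, Add(1, Mul(-1, 1))), Mul(-1, -1872)) = Add(Mul(2, Add(1, -1)), 1872) = Add(Mul(2, 0), 1872) = Add(0, 1872) = 1872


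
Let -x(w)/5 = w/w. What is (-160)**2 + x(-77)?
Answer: 25595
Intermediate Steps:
x(w) = -5 (x(w) = -5*w/w = -5*1 = -5)
(-160)**2 + x(-77) = (-160)**2 - 5 = 25600 - 5 = 25595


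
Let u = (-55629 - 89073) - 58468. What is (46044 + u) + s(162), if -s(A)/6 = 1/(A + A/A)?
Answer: -25611544/163 ≈ -1.5713e+5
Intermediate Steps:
u = -203170 (u = -144702 - 58468 = -203170)
s(A) = -6/(1 + A) (s(A) = -6/(A + A/A) = -6/(A + 1) = -6/(1 + A))
(46044 + u) + s(162) = (46044 - 203170) - 6/(1 + 162) = -157126 - 6/163 = -25611544/163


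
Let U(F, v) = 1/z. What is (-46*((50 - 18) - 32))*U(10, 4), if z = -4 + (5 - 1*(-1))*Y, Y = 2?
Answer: 0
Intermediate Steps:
z = 8 (z = -4 + (5 - 1*(-1))*2 = -4 + (5 + 1)*2 = -4 + 6*2 = -4 + 12 = 8)
U(F, v) = 1/8
(-46*((50 - 18) - 32))*U(10, 4) = -46*((50 - 18) - 32)*(1/8) = -46*(32 - 32)*(1/8) = -46*0*(1/8) = 0*(1/8) = 0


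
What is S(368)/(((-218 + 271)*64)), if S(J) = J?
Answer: 23/212 ≈ 0.10849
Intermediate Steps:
S(368)/(((-218 + 271)*64)) = 368/(((-218 + 271)*64)) = 368/((53*64)) = 368/3392 = 368*(1/3392) = 23/212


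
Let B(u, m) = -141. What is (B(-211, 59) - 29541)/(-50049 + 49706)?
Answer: 29682/343 ≈ 86.536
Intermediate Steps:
(B(-211, 59) - 29541)/(-50049 + 49706) = (-141 - 29541)/(-50049 + 49706) = -29682/(-343) = -29682*(-1/343) = 29682/343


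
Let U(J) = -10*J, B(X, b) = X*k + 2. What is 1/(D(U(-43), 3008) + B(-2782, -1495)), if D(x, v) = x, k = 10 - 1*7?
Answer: -1/7914 ≈ -0.00012636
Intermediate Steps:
k = 3 (k = 10 - 7 = 3)
B(X, b) = 2 + 3*X (B(X, b) = X*3 + 2 = 3*X + 2 = 2 + 3*X)
1/(D(U(-43), 3008) + B(-2782, -1495)) = 1/(-10*(-43) + (2 + 3*(-2782))) = 1/(430 + (2 - 8346)) = 1/(430 - 8344) = 1/(-7914) = -1/7914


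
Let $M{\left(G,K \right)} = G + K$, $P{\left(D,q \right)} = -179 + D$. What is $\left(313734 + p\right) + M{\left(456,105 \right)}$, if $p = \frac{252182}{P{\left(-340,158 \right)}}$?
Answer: $\frac{162866923}{519} \approx 3.1381 \cdot 10^{5}$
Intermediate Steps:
$p = - \frac{252182}{519}$ ($p = \frac{252182}{-179 - 340} = \frac{252182}{-519} = 252182 \left(- \frac{1}{519}\right) = - \frac{252182}{519} \approx -485.9$)
$\left(313734 + p\right) + M{\left(456,105 \right)} = \left(313734 - \frac{252182}{519}\right) + \left(456 + 105\right) = \frac{162575764}{519} + 561 = \frac{162866923}{519}$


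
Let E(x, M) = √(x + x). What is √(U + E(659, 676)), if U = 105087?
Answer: √(105087 + √1318) ≈ 324.23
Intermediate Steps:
E(x, M) = √2*√x (E(x, M) = √(2*x) = √2*√x)
√(U + E(659, 676)) = √(105087 + √2*√659) = √(105087 + √1318)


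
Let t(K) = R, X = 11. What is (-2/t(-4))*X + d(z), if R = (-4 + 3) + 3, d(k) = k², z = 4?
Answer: 5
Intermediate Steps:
R = 2 (R = -1 + 3 = 2)
t(K) = 2
(-2/t(-4))*X + d(z) = -2/2*11 + 4² = -2*½*11 + 16 = -1*11 + 16 = -11 + 16 = 5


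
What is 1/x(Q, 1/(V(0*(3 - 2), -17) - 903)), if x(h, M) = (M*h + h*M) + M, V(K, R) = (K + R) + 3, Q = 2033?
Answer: -131/581 ≈ -0.22547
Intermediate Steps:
V(K, R) = 3 + K + R
x(h, M) = M + 2*M*h (x(h, M) = (M*h + M*h) + M = 2*M*h + M = M + 2*M*h)
1/x(Q, 1/(V(0*(3 - 2), -17) - 903)) = 1/((1 + 2*2033)/((3 + 0*(3 - 2) - 17) - 903)) = 1/((1 + 4066)/((3 + 0*1 - 17) - 903)) = 1/(4067/((3 + 0 - 17) - 903)) = 1/(4067/(-14 - 903)) = 1/(4067/(-917)) = 1/(-1/917*4067) = 1/(-581/131) = -131/581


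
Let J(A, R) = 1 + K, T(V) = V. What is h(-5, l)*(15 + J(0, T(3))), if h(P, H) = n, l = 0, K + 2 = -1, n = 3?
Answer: 39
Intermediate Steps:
K = -3 (K = -2 - 1 = -3)
J(A, R) = -2 (J(A, R) = 1 - 3 = -2)
h(P, H) = 3
h(-5, l)*(15 + J(0, T(3))) = 3*(15 - 2) = 3*13 = 39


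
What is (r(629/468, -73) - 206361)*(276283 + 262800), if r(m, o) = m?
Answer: -52062651775477/468 ≈ -1.1125e+11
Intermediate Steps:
(r(629/468, -73) - 206361)*(276283 + 262800) = (629/468 - 206361)*(276283 + 262800) = (629*(1/468) - 206361)*539083 = (629/468 - 206361)*539083 = -96576319/468*539083 = -52062651775477/468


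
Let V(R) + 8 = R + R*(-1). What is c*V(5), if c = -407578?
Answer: 3260624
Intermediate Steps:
V(R) = -8 (V(R) = -8 + (R + R*(-1)) = -8 + (R - R) = -8 + 0 = -8)
c*V(5) = -407578*(-8) = 3260624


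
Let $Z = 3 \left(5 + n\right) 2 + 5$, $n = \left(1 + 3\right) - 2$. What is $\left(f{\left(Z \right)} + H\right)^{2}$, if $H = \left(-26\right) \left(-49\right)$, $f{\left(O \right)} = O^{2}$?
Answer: $12131289$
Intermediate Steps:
$n = 2$ ($n = 4 - 2 = 2$)
$Z = 47$ ($Z = 3 \left(5 + 2\right) 2 + 5 = 3 \cdot 7 \cdot 2 + 5 = 21 \cdot 2 + 5 = 42 + 5 = 47$)
$H = 1274$
$\left(f{\left(Z \right)} + H\right)^{2} = \left(47^{2} + 1274\right)^{2} = \left(2209 + 1274\right)^{2} = 3483^{2} = 12131289$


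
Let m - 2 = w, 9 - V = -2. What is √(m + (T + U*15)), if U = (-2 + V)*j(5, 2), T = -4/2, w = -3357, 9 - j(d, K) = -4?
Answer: 3*I*√178 ≈ 40.025*I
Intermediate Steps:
V = 11 (V = 9 - 1*(-2) = 9 + 2 = 11)
j(d, K) = 13 (j(d, K) = 9 - 1*(-4) = 9 + 4 = 13)
T = -2 (T = -4*½ = -2)
m = -3355 (m = 2 - 3357 = -3355)
U = 117 (U = (-2 + 11)*13 = 9*13 = 117)
√(m + (T + U*15)) = √(-3355 + (-2 + 117*15)) = √(-3355 + (-2 + 1755)) = √(-3355 + 1753) = √(-1602) = 3*I*√178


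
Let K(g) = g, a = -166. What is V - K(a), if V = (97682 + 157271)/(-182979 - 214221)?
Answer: 65680247/397200 ≈ 165.36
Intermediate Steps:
V = -254953/397200 (V = 254953/(-397200) = 254953*(-1/397200) = -254953/397200 ≈ -0.64188)
V - K(a) = -254953/397200 - 1*(-166) = -254953/397200 + 166 = 65680247/397200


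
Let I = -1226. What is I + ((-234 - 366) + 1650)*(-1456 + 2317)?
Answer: 902824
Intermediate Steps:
I + ((-234 - 366) + 1650)*(-1456 + 2317) = -1226 + ((-234 - 366) + 1650)*(-1456 + 2317) = -1226 + (-600 + 1650)*861 = -1226 + 1050*861 = -1226 + 904050 = 902824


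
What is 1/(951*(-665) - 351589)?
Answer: -1/984004 ≈ -1.0163e-6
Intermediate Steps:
1/(951*(-665) - 351589) = 1/(-632415 - 351589) = 1/(-984004) = -1/984004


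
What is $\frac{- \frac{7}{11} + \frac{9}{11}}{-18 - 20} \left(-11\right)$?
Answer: $\frac{1}{19} \approx 0.052632$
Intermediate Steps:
$\frac{- \frac{7}{11} + \frac{9}{11}}{-18 - 20} \left(-11\right) = \frac{\left(-7\right) \frac{1}{11} + 9 \cdot \frac{1}{11}}{-38} \left(-11\right) = - \frac{- \frac{7}{11} + \frac{9}{11}}{38} \left(-11\right) = \left(- \frac{1}{38}\right) \frac{2}{11} \left(-11\right) = \left(- \frac{1}{209}\right) \left(-11\right) = \frac{1}{19}$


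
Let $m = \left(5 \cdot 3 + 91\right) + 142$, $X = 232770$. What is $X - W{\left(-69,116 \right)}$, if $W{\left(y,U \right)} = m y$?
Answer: $249882$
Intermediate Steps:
$m = 248$ ($m = \left(15 + 91\right) + 142 = 106 + 142 = 248$)
$W{\left(y,U \right)} = 248 y$
$X - W{\left(-69,116 \right)} = 232770 - 248 \left(-69\right) = 232770 - -17112 = 232770 + 17112 = 249882$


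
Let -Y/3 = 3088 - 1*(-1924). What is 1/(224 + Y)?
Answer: -1/14812 ≈ -6.7513e-5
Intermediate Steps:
Y = -15036 (Y = -3*(3088 - 1*(-1924)) = -3*(3088 + 1924) = -3*5012 = -15036)
1/(224 + Y) = 1/(224 - 15036) = 1/(-14812) = -1/14812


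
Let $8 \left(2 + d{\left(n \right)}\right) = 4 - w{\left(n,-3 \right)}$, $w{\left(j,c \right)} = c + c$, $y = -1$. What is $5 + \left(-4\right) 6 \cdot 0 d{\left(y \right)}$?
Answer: $5$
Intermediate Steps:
$w{\left(j,c \right)} = 2 c$
$d{\left(n \right)} = - \frac{3}{4}$ ($d{\left(n \right)} = -2 + \frac{4 - 2 \left(-3\right)}{8} = -2 + \frac{4 - -6}{8} = -2 + \frac{4 + 6}{8} = -2 + \frac{1}{8} \cdot 10 = -2 + \frac{5}{4} = - \frac{3}{4}$)
$5 + \left(-4\right) 6 \cdot 0 d{\left(y \right)} = 5 + \left(-4\right) 6 \cdot 0 \left(- \frac{3}{4}\right) = 5 + \left(-24\right) 0 \left(- \frac{3}{4}\right) = 5 + 0 \left(- \frac{3}{4}\right) = 5 + 0 = 5$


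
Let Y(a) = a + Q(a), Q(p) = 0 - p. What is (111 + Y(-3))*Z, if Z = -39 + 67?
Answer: 3108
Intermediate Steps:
Q(p) = -p
Z = 28
Y(a) = 0 (Y(a) = a - a = 0)
(111 + Y(-3))*Z = (111 + 0)*28 = 111*28 = 3108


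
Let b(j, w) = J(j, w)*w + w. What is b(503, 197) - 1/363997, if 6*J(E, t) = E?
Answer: 36499071175/2183982 ≈ 16712.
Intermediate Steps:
J(E, t) = E/6
b(j, w) = w + j*w/6 (b(j, w) = (j/6)*w + w = j*w/6 + w = w + j*w/6)
b(503, 197) - 1/363997 = (1/6)*197*(6 + 503) - 1/363997 = (1/6)*197*509 - 1*1/363997 = 100273/6 - 1/363997 = 36499071175/2183982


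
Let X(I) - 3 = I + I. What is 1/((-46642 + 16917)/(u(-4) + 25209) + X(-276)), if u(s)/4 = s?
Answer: -25193/13860682 ≈ -0.0018176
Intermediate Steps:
u(s) = 4*s
X(I) = 3 + 2*I (X(I) = 3 + (I + I) = 3 + 2*I)
1/((-46642 + 16917)/(u(-4) + 25209) + X(-276)) = 1/((-46642 + 16917)/(4*(-4) + 25209) + (3 + 2*(-276))) = 1/(-29725/(-16 + 25209) + (3 - 552)) = 1/(-29725/25193 - 549) = 1/(-13860682/25193) = -25193/13860682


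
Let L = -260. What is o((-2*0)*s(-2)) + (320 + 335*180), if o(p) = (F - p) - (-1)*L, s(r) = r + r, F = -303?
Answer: 60057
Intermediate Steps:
s(r) = 2*r
o(p) = -563 - p (o(p) = (-303 - p) - (-1)*(-260) = (-303 - p) - 1*260 = (-303 - p) - 260 = -563 - p)
o((-2*0)*s(-2)) + (320 + 335*180) = (-563 - (-2*0)*2*(-2)) + (320 + 335*180) = (-563 - 0*(-4)) + (320 + 60300) = (-563 - 1*0) + 60620 = (-563 + 0) + 60620 = -563 + 60620 = 60057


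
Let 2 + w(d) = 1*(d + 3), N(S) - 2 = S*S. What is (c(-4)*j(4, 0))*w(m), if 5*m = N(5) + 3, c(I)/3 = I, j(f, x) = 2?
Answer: -168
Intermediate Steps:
N(S) = 2 + S² (N(S) = 2 + S*S = 2 + S²)
c(I) = 3*I
m = 6 (m = ((2 + 5²) + 3)/5 = ((2 + 25) + 3)/5 = (27 + 3)/5 = (⅕)*30 = 6)
w(d) = 1 + d (w(d) = -2 + 1*(d + 3) = -2 + 1*(3 + d) = -2 + (3 + d) = 1 + d)
(c(-4)*j(4, 0))*w(m) = ((3*(-4))*2)*(1 + 6) = -12*2*7 = -24*7 = -168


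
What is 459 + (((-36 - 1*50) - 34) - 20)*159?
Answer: -21801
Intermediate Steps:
459 + (((-36 - 1*50) - 34) - 20)*159 = 459 + (((-36 - 50) - 34) - 20)*159 = 459 + ((-86 - 34) - 20)*159 = 459 + (-120 - 20)*159 = 459 - 140*159 = 459 - 22260 = -21801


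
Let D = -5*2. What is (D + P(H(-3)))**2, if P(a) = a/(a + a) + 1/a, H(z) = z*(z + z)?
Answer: 7225/81 ≈ 89.198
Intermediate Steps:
H(z) = 2*z**2 (H(z) = z*(2*z) = 2*z**2)
P(a) = 1/2 + 1/a (P(a) = a/((2*a)) + 1/a = a*(1/(2*a)) + 1/a = 1/2 + 1/a)
D = -10
(D + P(H(-3)))**2 = (-10 + (2 + 2*(-3)**2)/(2*((2*(-3)**2))))**2 = (-10 + (2 + 2*9)/(2*((2*9))))**2 = (-10 + (1/2)*(2 + 18)/18)**2 = (-10 + (1/2)*(1/18)*20)**2 = (-10 + 5/9)**2 = (-85/9)**2 = 7225/81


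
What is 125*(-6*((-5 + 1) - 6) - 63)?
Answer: -375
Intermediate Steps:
125*(-6*((-5 + 1) - 6) - 63) = 125*(-6*(-4 - 6) - 63) = 125*(-6*(-10) - 63) = 125*(60 - 63) = 125*(-3) = -375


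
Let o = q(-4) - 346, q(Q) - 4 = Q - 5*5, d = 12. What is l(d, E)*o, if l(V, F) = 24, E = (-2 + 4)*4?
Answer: -8904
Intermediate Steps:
E = 8 (E = 2*4 = 8)
q(Q) = -21 + Q (q(Q) = 4 + (Q - 5*5) = 4 + (Q - 25) = 4 + (-25 + Q) = -21 + Q)
o = -371 (o = (-21 - 4) - 346 = -25 - 346 = -371)
l(d, E)*o = 24*(-371) = -8904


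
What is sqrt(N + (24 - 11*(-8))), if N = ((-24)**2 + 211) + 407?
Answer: sqrt(1306) ≈ 36.139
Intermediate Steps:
N = 1194 (N = (576 + 211) + 407 = 787 + 407 = 1194)
sqrt(N + (24 - 11*(-8))) = sqrt(1194 + (24 - 11*(-8))) = sqrt(1194 + (24 + 88)) = sqrt(1194 + 112) = sqrt(1306)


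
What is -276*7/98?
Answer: -138/7 ≈ -19.714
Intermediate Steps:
-276*7/98 = -23*84*(1/98) = -1932*1/98 = -138/7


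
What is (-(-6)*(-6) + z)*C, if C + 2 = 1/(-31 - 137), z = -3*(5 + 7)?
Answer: 1011/7 ≈ 144.43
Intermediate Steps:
z = -36 (z = -3*12 = -36)
C = -337/168 (C = -2 + 1/(-31 - 137) = -2 + 1/(-168) = -2 - 1/168 = -337/168 ≈ -2.0060)
(-(-6)*(-6) + z)*C = (-(-6)*(-6) - 36)*(-337/168) = (-1*36 - 36)*(-337/168) = (-36 - 36)*(-337/168) = -72*(-337/168) = 1011/7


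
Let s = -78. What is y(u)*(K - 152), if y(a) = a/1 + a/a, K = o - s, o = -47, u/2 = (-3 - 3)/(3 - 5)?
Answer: -847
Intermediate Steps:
u = 6 (u = 2*((-3 - 3)/(3 - 5)) = 2*(-6/(-2)) = 2*(-6*(-1/2)) = 2*3 = 6)
K = 31 (K = -47 - 1*(-78) = -47 + 78 = 31)
y(a) = 1 + a (y(a) = a*1 + 1 = a + 1 = 1 + a)
y(u)*(K - 152) = (1 + 6)*(31 - 152) = 7*(-121) = -847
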